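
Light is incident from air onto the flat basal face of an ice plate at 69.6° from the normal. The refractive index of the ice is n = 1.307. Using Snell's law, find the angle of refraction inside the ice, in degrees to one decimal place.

45.8°

Snell: sin θ_r = sin θ_i / n = sin 69.6° / 1.307 = 0.9373 / 1.307 = 0.7171.
θ_r = arcsin(0.7171) = 45.82°.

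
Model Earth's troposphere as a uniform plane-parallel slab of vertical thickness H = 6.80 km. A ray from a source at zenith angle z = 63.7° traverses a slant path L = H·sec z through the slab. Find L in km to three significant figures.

sec z = 1/cos 63.7° = 2.2570.
L = 6.80 × 2.2570 = 15.347 km.

15.3 km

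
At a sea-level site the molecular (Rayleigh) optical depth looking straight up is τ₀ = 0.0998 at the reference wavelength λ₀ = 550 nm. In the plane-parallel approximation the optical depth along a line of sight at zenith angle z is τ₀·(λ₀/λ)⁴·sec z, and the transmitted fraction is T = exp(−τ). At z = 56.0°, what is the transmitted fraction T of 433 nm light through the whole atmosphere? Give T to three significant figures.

0.628

sec 56.0° = 1.7883.
τ = 0.0998 × (550/433)⁴ × 1.7883 = 0.0998 × 2.6031 × 1.7883 = 0.4646.
T = exp(−0.4646) = 0.6284.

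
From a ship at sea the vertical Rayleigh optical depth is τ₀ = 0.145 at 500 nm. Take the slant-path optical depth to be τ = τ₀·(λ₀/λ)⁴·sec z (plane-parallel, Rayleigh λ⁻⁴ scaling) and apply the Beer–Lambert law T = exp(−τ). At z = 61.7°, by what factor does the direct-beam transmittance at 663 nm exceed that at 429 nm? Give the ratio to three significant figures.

Airmass: sec 61.7° = 2.1093.
τ(663 nm) = 0.145 × (500/663)⁴ × 2.1093 = 0.145 × 0.3235 × 2.1093 = 0.0989.
τ(429 nm) = 0.145 × (500/429)⁴ × 2.1093 = 0.145 × 1.8452 × 2.1093 = 0.5644.
T(663)/T(429) = exp(τ_B − τ_A) = exp(0.4654) = 1.5927.

1.59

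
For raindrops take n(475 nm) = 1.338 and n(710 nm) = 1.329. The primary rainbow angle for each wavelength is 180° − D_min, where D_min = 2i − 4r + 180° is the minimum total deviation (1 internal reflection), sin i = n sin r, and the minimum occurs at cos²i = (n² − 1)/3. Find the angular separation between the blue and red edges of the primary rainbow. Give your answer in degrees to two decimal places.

1.31°

At 475 nm (n = 1.338): cos²i = 0.26341 → i = 59.120°, r = 39.899°, D_min = 138.643°, rainbow angle = 41.357°.
At 710 nm (n = 1.329): cos²i = 0.25541 → i = 59.643°, r = 40.487°, D_min = 137.337°, rainbow angle = 42.663°.
Angular width = |41.357° − 42.663°| = 1.307°.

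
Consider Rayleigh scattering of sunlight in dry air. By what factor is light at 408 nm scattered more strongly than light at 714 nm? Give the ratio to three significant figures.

9.38

Rayleigh scattering ∝ λ⁻⁴, so the ratio of coefficients is the inverse fourth power of the wavelength ratio.
σ(408)/σ(714) = (714/408)⁴ = (1.7500)⁴ = 9.379.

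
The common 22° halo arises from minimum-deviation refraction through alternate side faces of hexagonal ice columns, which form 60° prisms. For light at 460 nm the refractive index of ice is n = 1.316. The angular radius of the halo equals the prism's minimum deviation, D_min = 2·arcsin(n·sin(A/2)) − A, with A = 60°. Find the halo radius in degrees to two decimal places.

n·sin(A/2) = 1.316 × sin 30° = 1.316 × 0.5000 = 0.6580.
D_min = 2·arcsin(0.6580) − 60° = 2 × 41.148° − 60° = 22.295°.

22.30°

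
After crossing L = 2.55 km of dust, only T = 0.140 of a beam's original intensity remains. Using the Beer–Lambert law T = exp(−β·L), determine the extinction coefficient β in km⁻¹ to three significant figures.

Beer–Lambert: T = exp(−βL) ⇒ β = −ln(T)/L = −ln(0.140)/2.55 = 1.9661/2.55 = 0.771 km⁻¹.

0.771 km⁻¹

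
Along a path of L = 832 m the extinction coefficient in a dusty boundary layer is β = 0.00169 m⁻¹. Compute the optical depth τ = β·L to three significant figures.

1.41

τ = β·L = 0.00169 × 832 = 1.4061.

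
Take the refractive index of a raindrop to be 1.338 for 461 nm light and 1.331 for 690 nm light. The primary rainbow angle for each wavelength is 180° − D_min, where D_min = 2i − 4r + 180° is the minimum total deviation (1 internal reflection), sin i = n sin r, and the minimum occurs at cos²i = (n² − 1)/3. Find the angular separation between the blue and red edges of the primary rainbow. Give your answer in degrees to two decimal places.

At 461 nm (n = 1.338): cos²i = 0.26341 → i = 59.120°, r = 39.899°, D_min = 138.643°, rainbow angle = 41.357°.
At 690 nm (n = 1.331): cos²i = 0.25719 → i = 59.527°, r = 40.356°, D_min = 137.630°, rainbow angle = 42.370°.
Angular width = |41.357° − 42.370°| = 1.013°.

1.01°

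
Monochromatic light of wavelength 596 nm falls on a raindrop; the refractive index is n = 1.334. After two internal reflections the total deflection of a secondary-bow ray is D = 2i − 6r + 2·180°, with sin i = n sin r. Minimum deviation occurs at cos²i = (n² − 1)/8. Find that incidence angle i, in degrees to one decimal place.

71.8°

cos²i = (1.334² − 1)/8 = (1.77956 − 1)/8 = 0.09744.
cos i = 0.31216, so i = 71.810°.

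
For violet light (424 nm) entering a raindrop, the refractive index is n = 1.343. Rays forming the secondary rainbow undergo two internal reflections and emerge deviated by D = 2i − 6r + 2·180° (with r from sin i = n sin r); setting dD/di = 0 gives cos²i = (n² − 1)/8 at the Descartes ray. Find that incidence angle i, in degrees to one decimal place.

cos²i = (1.343² − 1)/8 = (1.80365 − 1)/8 = 0.10046.
cos i = 0.31695, so i = 71.522°.

71.5°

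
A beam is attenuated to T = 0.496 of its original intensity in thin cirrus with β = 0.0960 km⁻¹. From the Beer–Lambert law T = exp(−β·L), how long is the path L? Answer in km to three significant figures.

Beer–Lambert: T = exp(−βL) ⇒ L = −ln(T)/β = −ln(0.496)/0.0960 = 0.7012/0.0960 = 7.304 km.

7.30 km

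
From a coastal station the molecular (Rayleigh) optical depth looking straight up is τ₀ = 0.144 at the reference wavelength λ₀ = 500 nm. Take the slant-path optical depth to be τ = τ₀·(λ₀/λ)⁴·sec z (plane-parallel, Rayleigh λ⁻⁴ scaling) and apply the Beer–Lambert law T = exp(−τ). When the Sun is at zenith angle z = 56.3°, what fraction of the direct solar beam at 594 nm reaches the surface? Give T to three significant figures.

sec 56.3° = 1.8023.
τ = 0.144 × (500/594)⁴ × 1.8023 = 0.144 × 0.5020 × 1.8023 = 0.1303.
T = exp(−0.1303) = 0.8778.

0.878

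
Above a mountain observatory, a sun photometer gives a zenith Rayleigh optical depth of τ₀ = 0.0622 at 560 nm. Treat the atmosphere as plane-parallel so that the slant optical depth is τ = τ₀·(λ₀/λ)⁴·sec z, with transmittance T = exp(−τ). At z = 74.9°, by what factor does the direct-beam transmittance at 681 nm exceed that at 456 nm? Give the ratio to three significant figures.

1.54

Airmass: sec 74.9° = 3.8387.
τ(681 nm) = 0.0622 × (560/681)⁴ × 3.8387 = 0.0622 × 0.4573 × 3.8387 = 0.1092.
τ(456 nm) = 0.0622 × (560/456)⁴ × 3.8387 = 0.0622 × 2.2745 × 3.8387 = 0.5431.
T(681)/T(456) = exp(τ_B − τ_A) = exp(0.4339) = 1.5433.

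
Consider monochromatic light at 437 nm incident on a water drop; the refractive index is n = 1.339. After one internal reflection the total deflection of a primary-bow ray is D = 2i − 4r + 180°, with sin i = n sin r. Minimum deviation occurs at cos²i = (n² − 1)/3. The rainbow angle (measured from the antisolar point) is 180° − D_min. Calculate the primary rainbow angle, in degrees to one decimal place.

41.2°

cos²i = (1.79292 − 1)/3 = 0.26431; i = arccos(0.51411) = 59.062°.
sin r = sin 59.062°/1.339 = 0.64057; r = 39.834°.
D_min = 2·59.062° − 4·39.834° + 180° = 138.786°.
Rainbow angle = 180° − D_min = 41.214°.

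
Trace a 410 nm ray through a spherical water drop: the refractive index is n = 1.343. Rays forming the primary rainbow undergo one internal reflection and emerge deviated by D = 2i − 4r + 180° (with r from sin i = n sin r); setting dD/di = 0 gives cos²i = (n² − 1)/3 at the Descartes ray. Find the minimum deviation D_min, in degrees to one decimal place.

cos²i = (1.80365 − 1)/3 = 0.26788; i = arccos(0.51757) = 58.830°.
sin r = sin 58.830°/1.343 = 0.63711; r = 39.577°.
D_min = 2·58.830° − 4·39.577° + 180° = 139.354°.

139.4°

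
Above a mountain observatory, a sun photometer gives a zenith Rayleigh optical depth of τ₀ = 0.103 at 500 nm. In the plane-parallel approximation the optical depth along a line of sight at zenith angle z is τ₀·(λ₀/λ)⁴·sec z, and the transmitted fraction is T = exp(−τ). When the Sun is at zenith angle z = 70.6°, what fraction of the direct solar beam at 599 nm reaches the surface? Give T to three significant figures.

0.860

sec 70.6° = 3.0106.
τ = 0.103 × (500/599)⁴ × 3.0106 = 0.103 × 0.4855 × 3.0106 = 0.1505.
T = exp(−0.1505) = 0.8602.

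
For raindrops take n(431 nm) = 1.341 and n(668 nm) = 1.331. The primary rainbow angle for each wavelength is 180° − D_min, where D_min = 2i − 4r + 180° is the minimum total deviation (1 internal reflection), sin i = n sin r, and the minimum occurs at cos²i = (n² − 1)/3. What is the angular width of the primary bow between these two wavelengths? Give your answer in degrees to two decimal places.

1.44°

At 431 nm (n = 1.341): cos²i = 0.26609 → i = 58.946°, r = 39.705°, D_min = 139.071°, rainbow angle = 40.929°.
At 668 nm (n = 1.331): cos²i = 0.25719 → i = 59.527°, r = 40.356°, D_min = 137.630°, rainbow angle = 42.370°.
Angular width = |40.929° − 42.370°| = 1.441°.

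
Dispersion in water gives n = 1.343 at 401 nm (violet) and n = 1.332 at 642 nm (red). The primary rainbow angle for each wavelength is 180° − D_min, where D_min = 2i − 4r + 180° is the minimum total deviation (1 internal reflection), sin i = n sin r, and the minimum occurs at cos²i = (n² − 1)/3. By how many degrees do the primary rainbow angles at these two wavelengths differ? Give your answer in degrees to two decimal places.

1.58°

At 401 nm (n = 1.343): cos²i = 0.26788 → i = 58.830°, r = 39.577°, D_min = 139.354°, rainbow angle = 40.646°.
At 642 nm (n = 1.332): cos²i = 0.25807 → i = 59.469°, r = 40.290°, D_min = 137.776°, rainbow angle = 42.224°.
Angular width = |40.646° − 42.224°| = 1.578°.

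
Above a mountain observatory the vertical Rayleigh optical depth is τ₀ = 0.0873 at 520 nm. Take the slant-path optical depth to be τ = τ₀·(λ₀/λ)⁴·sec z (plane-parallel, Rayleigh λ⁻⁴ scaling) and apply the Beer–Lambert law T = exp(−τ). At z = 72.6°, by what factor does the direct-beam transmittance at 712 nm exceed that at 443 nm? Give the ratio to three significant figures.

1.60

Airmass: sec 72.6° = 3.3440.
τ(712 nm) = 0.0873 × (520/712)⁴ × 3.3440 = 0.0873 × 0.2845 × 3.3440 = 0.0831.
τ(443 nm) = 0.0873 × (520/443)⁴ × 3.3440 = 0.0873 × 1.8984 × 3.3440 = 0.5542.
T(712)/T(443) = exp(τ_B − τ_A) = exp(0.4712) = 1.6019.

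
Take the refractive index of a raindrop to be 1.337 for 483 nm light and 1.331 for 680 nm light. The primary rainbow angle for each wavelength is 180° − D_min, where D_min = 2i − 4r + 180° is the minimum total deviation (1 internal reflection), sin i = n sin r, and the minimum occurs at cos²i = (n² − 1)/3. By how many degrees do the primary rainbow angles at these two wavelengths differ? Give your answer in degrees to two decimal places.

At 483 nm (n = 1.337): cos²i = 0.26252 → i = 59.178°, r = 39.964°, D_min = 138.500°, rainbow angle = 41.500°.
At 680 nm (n = 1.331): cos²i = 0.25719 → i = 59.527°, r = 40.356°, D_min = 137.630°, rainbow angle = 42.370°.
Angular width = |41.500° − 42.370°| = 0.870°.

0.87°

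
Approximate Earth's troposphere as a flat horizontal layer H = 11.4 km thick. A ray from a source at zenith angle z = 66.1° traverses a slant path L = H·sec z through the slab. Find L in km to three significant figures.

sec z = 1/cos 66.1° = 2.4683.
L = 11.4 × 2.4683 = 28.138 km.

28.1 km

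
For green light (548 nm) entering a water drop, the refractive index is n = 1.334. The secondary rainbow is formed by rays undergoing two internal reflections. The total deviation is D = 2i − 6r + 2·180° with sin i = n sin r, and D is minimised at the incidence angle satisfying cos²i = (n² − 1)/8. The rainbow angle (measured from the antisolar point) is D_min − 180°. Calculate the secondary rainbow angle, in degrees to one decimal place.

cos²i = (1.77956 − 1)/8 = 0.09744; i = arccos(0.31216) = 71.810°.
sin r = sin 71.810°/1.334 = 0.71217; r = 45.411°.
D_min = 2·71.810° − 6·45.411° + 360° = 231.153°.
Rainbow angle = D_min − 180° = 51.153°.

51.2°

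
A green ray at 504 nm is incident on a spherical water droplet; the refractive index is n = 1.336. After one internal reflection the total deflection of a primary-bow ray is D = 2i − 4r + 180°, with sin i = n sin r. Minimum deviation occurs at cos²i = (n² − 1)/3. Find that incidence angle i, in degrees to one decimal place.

59.2°

cos²i = (1.336² − 1)/3 = (1.78490 − 1)/3 = 0.26163.
cos i = 0.51150, so i = 59.236°.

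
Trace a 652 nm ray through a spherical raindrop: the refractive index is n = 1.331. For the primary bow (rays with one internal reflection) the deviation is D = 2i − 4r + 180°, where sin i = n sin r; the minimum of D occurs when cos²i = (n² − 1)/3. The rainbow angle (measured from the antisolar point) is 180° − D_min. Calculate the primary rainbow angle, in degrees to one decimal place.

cos²i = (1.77156 − 1)/3 = 0.25719; i = arccos(0.50714) = 59.527°.
sin r = sin 59.527°/1.331 = 0.64753; r = 40.356°.
D_min = 2·59.527° − 4·40.356° + 180° = 137.630°.
Rainbow angle = 180° − D_min = 42.370°.

42.4°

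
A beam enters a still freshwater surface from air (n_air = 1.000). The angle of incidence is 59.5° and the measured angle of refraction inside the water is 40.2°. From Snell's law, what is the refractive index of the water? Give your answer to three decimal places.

n = sin θ_i / sin θ_r = sin 59.5° / sin 40.2° = 0.8616 / 0.6455 = 1.3349.

1.335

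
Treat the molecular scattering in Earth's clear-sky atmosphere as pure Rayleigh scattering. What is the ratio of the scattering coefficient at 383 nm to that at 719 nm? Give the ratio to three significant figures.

Rayleigh scattering ∝ λ⁻⁴, so the ratio of coefficients is the inverse fourth power of the wavelength ratio.
σ(383)/σ(719) = (719/383)⁴ = (1.8773)⁴ = 12.42.

12.4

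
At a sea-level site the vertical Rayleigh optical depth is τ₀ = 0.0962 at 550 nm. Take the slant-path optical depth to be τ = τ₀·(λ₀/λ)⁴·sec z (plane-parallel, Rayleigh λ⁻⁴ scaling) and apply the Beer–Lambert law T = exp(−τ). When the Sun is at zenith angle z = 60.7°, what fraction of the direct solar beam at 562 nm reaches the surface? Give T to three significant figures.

0.835

sec 60.7° = 2.0434.
τ = 0.0962 × (550/562)⁴ × 2.0434 = 0.0962 × 0.9173 × 2.0434 = 0.1803.
T = exp(−0.1803) = 0.8350.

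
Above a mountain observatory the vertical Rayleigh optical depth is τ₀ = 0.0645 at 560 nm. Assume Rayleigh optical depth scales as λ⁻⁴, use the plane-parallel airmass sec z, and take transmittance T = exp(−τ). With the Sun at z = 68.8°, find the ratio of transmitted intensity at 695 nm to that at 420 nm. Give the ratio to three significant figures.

1.63

Airmass: sec 68.8° = 2.7653.
τ(695 nm) = 0.0645 × (560/695)⁴ × 2.7653 = 0.0645 × 0.4215 × 2.7653 = 0.0752.
τ(420 nm) = 0.0645 × (560/420)⁴ × 2.7653 = 0.0645 × 3.1605 × 2.7653 = 0.5637.
T(695)/T(420) = exp(τ_B − τ_A) = exp(0.4885) = 1.6299.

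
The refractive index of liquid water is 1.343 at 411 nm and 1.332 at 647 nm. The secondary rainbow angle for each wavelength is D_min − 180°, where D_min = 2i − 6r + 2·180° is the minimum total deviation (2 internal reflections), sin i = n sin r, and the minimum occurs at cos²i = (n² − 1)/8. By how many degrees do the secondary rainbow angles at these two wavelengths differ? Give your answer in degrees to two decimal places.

2.85°

At 411 nm (n = 1.343): cos²i = 0.10046 → i = 71.522°, r = 44.928°, D_min = 233.478°, rainbow angle = 53.478°.
At 647 nm (n = 1.332): cos²i = 0.09678 → i = 71.875°, r = 45.520°, D_min = 230.628°, rainbow angle = 50.628°.
Angular width = |53.478° − 50.628°| = 2.849°.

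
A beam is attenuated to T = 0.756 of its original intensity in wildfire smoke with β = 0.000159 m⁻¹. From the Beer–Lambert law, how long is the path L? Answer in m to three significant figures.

1760 m

Beer–Lambert: T = exp(−βL) ⇒ L = −ln(T)/β = −ln(0.756)/0.000159 = 0.2797/0.000159 = 1759 m.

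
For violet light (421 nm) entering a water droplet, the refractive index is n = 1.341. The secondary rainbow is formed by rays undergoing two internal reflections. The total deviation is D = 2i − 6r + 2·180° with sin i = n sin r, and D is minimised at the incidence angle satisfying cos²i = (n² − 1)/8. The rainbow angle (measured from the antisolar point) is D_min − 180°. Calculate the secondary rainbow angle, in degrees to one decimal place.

53.0°

cos²i = (1.79828 − 1)/8 = 0.09979; i = arccos(0.31589) = 71.586°.
sin r = sin 71.586°/1.341 = 0.70753; r = 45.034°.
D_min = 2·71.586° − 6·45.034° + 360° = 232.966°.
Rainbow angle = D_min − 180° = 52.966°.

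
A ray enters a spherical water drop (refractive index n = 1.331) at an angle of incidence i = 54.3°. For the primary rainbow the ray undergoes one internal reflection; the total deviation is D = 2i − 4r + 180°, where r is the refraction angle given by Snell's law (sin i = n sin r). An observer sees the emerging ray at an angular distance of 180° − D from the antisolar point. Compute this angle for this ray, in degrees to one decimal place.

sin r = sin 54.3° / 1.331 = 0.8121/1.331 = 0.6101; r = 37.60°.
D = 2·54.3° − 4·37.60° + 180° = 108.60° − 150.40° + 180° = 138.20°.
Angle from antisolar point = 180° − D = 41.80°.

41.8°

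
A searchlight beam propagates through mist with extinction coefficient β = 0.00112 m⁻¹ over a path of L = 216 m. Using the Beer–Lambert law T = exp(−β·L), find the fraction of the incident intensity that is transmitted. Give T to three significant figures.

0.785

τ = β·L = 0.00112 × 216 = 0.2419.
T = exp(−0.2419) = 0.7851.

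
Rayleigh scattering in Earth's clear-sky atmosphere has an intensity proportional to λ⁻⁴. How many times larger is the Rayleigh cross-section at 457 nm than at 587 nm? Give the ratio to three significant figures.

Rayleigh scattering ∝ λ⁻⁴, so the ratio of coefficients is the inverse fourth power of the wavelength ratio.
σ(457)/σ(587) = (587/457)⁴ = (1.2845)⁴ = 2.722.

2.72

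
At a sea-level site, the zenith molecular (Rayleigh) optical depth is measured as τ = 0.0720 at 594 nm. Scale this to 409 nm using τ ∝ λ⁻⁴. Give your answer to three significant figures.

τ(409 nm) = τ(594 nm) × (594/409)⁴ = 0.0720 × (1.4523)⁴ = 0.0720 × 4.4489 = 0.3203.

0.320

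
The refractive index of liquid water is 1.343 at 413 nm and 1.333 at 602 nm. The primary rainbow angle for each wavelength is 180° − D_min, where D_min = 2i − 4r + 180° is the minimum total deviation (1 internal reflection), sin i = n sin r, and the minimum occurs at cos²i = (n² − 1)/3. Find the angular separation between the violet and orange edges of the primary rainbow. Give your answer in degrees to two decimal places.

1.43°

At 413 nm (n = 1.343): cos²i = 0.26788 → i = 58.830°, r = 39.577°, D_min = 139.354°, rainbow angle = 40.646°.
At 602 nm (n = 1.333): cos²i = 0.25896 → i = 59.410°, r = 40.225°, D_min = 137.922°, rainbow angle = 42.078°.
Angular width = |40.646° − 42.078°| = 1.432°.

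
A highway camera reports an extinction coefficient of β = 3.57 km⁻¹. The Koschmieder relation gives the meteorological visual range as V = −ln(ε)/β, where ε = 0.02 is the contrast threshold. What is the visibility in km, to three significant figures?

V = −ln(0.02) / 3.57 = 3.912 / 3.57 = 1.0958 km.

1.10 km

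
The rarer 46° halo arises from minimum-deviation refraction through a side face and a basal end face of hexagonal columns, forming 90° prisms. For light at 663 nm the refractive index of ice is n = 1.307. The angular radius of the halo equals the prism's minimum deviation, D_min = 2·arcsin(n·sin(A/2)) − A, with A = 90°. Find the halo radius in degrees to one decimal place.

45.1°

n·sin(A/2) = 1.307 × sin 45° = 1.307 × 0.7071 = 0.9242.
D_min = 2·arcsin(0.9242) − 90° = 2 × 67.546° − 90° = 45.093°.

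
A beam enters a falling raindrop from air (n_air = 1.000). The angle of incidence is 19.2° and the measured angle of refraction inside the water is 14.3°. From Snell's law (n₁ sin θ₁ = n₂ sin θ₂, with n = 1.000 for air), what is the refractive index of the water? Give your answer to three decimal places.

n = sin θ_i / sin θ_r = sin 19.2° / sin 14.3° = 0.3289 / 0.2470 = 1.3314.

1.331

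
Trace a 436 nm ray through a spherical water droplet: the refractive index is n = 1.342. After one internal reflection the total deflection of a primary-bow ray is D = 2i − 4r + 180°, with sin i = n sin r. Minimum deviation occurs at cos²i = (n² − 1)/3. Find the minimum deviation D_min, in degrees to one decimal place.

cos²i = (1.80096 − 1)/3 = 0.26699; i = arccos(0.51671) = 58.888°.
sin r = sin 58.888°/1.342 = 0.63797; r = 39.641°.
D_min = 2·58.888° − 4·39.641° + 180° = 139.213°.

139.2°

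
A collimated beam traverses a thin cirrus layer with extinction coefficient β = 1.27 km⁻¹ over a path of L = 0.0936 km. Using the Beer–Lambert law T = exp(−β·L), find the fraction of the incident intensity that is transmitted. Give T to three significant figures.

τ = β·L = 1.27 × 0.0936 = 0.1189.
T = exp(−0.1189) = 0.8879.

0.888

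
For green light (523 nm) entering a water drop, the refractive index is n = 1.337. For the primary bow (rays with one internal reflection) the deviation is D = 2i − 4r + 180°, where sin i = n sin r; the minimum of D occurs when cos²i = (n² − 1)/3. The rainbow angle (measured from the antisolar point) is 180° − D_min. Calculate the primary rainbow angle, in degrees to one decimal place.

cos²i = (1.78757 − 1)/3 = 0.26252; i = arccos(0.51237) = 59.178°.
sin r = sin 59.178°/1.337 = 0.64231; r = 39.964°.
D_min = 2·59.178° − 4·39.964° + 180° = 138.500°.
Rainbow angle = 180° − D_min = 41.500°.

41.5°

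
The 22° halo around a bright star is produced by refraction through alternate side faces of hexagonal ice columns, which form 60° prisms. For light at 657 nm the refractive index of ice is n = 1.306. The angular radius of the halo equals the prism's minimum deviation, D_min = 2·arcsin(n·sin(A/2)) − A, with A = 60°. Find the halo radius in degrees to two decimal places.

21.54°

n·sin(A/2) = 1.306 × sin 30° = 1.306 × 0.5000 = 0.6530.
D_min = 2·arcsin(0.6530) − 60° = 2 × 40.768° − 60° = 21.536°.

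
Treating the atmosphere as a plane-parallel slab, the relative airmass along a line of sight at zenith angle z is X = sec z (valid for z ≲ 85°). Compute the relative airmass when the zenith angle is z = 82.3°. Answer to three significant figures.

7.46

X = sec z = 1/cos 82.3° = 1/0.1340 = 7.4635.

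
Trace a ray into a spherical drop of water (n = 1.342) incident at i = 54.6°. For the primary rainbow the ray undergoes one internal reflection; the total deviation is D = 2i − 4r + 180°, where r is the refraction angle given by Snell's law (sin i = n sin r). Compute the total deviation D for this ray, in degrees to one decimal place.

139.6°

sin r = sin 54.6° / 1.342 = 0.8151/1.342 = 0.6074; r = 37.40°.
D = 2·54.6° − 4·37.40° + 180° = 109.20° − 149.61° + 180° = 139.59°.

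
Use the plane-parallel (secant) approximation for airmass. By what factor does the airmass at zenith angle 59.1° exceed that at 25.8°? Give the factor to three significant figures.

1.75

X(59.1°)/X(25.8°) = sec 59.1° / sec 25.8° = cos 25.8° / cos 59.1° = 0.9003/0.5135 = 1.7532.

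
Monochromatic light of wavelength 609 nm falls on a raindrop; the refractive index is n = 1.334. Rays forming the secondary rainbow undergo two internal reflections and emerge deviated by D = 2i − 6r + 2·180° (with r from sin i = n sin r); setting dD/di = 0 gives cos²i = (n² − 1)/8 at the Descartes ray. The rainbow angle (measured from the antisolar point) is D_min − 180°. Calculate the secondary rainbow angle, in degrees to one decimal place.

51.2°

cos²i = (1.77956 − 1)/8 = 0.09744; i = arccos(0.31216) = 71.810°.
sin r = sin 71.810°/1.334 = 0.71217; r = 45.411°.
D_min = 2·71.810° − 6·45.411° + 360° = 231.153°.
Rainbow angle = D_min − 180° = 51.153°.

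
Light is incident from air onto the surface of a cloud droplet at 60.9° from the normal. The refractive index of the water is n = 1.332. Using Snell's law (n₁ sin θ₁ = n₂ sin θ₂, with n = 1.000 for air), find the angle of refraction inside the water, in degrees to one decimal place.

Snell: sin θ_r = sin θ_i / n = sin 60.9° / 1.332 = 0.8738 / 1.332 = 0.6560.
θ_r = arcsin(0.6560) = 40.99°.

41.0°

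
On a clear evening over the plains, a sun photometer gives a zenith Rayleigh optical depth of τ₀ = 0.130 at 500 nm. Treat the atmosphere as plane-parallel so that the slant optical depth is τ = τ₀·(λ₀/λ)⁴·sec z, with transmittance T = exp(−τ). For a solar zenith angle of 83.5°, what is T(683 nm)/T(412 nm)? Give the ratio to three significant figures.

Airmass: sec 83.5° = 8.8337.
τ(683 nm) = 0.130 × (500/683)⁴ × 8.8337 = 0.130 × 0.2872 × 8.8337 = 0.3298.
τ(412 nm) = 0.130 × (500/412)⁴ × 8.8337 = 0.130 × 2.1692 × 8.8337 = 2.4910.
T(683)/T(412) = exp(τ_B − τ_A) = exp(2.1612) = 8.6814.

8.68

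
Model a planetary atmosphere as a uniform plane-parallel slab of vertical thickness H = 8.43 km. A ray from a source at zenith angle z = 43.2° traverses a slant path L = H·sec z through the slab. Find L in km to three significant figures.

11.6 km

sec z = 1/cos 43.2° = 1.3718.
L = 8.43 × 1.3718 = 11.564 km.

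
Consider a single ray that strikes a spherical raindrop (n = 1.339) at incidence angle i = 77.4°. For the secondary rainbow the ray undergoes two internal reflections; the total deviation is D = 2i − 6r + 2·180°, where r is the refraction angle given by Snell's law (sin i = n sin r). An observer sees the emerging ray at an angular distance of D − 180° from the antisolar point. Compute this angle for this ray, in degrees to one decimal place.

sin r = sin 77.4° / 1.339 = 0.9759/1.339 = 0.7288; r = 46.79°.
D = 2·77.4° − 6·46.79° + 2·180° = 154.80° − 280.74° + 360° = 234.06°.
Angle from antisolar point = D − 180° = 54.06°.

54.1°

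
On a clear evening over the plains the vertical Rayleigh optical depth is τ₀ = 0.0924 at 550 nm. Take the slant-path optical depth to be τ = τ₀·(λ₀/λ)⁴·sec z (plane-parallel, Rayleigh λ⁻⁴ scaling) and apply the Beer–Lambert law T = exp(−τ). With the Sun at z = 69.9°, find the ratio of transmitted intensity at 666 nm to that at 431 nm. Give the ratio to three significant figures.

1.80

Airmass: sec 69.9° = 2.9099.
τ(666 nm) = 0.0924 × (550/666)⁴ × 2.9099 = 0.0924 × 0.4651 × 2.9099 = 0.1251.
τ(431 nm) = 0.0924 × (550/431)⁴ × 2.9099 = 0.0924 × 2.6518 × 2.9099 = 0.7130.
T(666)/T(431) = exp(τ_B − τ_A) = exp(0.5879) = 1.8003.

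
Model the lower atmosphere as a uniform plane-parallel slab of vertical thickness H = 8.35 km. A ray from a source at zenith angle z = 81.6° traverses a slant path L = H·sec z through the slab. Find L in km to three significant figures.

sec z = 1/cos 81.6° = 6.8454.
L = 8.35 × 6.8454 = 57.159 km.

57.2 km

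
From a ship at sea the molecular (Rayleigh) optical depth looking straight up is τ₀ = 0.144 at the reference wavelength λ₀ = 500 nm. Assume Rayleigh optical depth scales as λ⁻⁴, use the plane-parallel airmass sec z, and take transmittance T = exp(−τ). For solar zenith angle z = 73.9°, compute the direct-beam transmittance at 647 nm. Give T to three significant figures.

sec 73.9° = 3.6060.
τ = 0.144 × (500/647)⁴ × 3.6060 = 0.144 × 0.3567 × 3.6060 = 0.1852.
T = exp(−0.1852) = 0.8309.

0.831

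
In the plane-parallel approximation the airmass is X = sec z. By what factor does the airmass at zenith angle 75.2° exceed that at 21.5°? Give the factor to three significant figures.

3.64

X(75.2°)/X(21.5°) = sec 75.2° / sec 21.5° = cos 21.5° / cos 75.2° = 0.9304/0.2554 = 3.6423.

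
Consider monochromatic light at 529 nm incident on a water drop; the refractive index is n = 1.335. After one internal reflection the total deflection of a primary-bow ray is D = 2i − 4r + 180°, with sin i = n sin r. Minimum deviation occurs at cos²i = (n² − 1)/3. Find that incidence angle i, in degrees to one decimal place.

59.3°

cos²i = (1.335² − 1)/3 = (1.78222 − 1)/3 = 0.26074.
cos i = 0.51063, so i = 59.294°.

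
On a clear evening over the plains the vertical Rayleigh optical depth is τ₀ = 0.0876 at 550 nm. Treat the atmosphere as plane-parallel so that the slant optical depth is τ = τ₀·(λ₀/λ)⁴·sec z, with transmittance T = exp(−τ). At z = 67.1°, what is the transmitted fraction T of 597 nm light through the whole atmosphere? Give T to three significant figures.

0.850

sec 67.1° = 2.5699.
τ = 0.0876 × (550/597)⁴ × 2.5699 = 0.0876 × 0.7204 × 2.5699 = 0.1622.
T = exp(−0.1622) = 0.8503.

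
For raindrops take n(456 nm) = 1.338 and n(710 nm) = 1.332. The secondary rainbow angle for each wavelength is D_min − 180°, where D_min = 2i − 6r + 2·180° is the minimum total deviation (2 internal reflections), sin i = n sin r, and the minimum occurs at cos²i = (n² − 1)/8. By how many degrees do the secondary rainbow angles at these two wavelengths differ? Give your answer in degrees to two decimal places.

At 456 nm (n = 1.338): cos²i = 0.09878 → i = 71.682°, r = 45.195°, D_min = 232.193°, rainbow angle = 52.193°.
At 710 nm (n = 1.332): cos²i = 0.09678 → i = 71.875°, r = 45.520°, D_min = 230.628°, rainbow angle = 50.628°.
Angular width = |52.193° − 50.628°| = 1.564°.

1.56°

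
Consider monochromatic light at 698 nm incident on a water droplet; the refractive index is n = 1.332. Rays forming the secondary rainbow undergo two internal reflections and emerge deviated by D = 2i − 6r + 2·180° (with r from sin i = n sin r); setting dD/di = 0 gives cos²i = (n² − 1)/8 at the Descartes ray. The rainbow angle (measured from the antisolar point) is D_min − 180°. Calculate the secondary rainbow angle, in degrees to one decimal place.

cos²i = (1.77422 − 1)/8 = 0.09678; i = arccos(0.31109) = 71.875°.
sin r = sin 71.875°/1.332 = 0.71350; r = 45.520°.
D_min = 2·71.875° − 6·45.520° + 360° = 230.628°.
Rainbow angle = D_min − 180° = 50.628°.

50.6°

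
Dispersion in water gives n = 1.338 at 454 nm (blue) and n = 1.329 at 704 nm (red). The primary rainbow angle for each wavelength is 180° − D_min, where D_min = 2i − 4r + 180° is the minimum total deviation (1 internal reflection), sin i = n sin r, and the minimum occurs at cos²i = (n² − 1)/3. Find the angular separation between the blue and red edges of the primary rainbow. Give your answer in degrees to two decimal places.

At 454 nm (n = 1.338): cos²i = 0.26341 → i = 59.120°, r = 39.899°, D_min = 138.643°, rainbow angle = 41.357°.
At 704 nm (n = 1.329): cos²i = 0.25541 → i = 59.643°, r = 40.487°, D_min = 137.337°, rainbow angle = 42.663°.
Angular width = |41.357° − 42.663°| = 1.307°.

1.31°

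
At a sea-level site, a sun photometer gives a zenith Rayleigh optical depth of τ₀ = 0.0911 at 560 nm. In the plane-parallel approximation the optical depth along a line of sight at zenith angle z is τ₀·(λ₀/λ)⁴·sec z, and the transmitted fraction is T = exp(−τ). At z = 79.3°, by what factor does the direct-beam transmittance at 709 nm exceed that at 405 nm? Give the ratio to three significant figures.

4.97

Airmass: sec 79.3° = 5.3860.
τ(709 nm) = 0.0911 × (560/709)⁴ × 5.3860 = 0.0911 × 0.3892 × 5.3860 = 0.1910.
τ(405 nm) = 0.0911 × (560/405)⁴ × 5.3860 = 0.0911 × 3.6554 × 5.3860 = 1.7936.
T(709)/T(405) = exp(τ_B − τ_A) = exp(1.6026) = 4.9659.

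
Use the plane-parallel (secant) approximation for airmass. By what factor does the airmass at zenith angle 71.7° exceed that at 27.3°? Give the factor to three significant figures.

X(71.7°)/X(27.3°) = sec 71.7° / sec 27.3° = cos 27.3° / cos 71.7° = 0.8886/0.3140 = 2.8301.

2.83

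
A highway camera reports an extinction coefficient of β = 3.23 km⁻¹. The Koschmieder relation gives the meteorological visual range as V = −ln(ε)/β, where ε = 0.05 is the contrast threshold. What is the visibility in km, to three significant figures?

0.927 km

V = −ln(0.05) / 3.23 = 2.996 / 3.23 = 0.9275 km.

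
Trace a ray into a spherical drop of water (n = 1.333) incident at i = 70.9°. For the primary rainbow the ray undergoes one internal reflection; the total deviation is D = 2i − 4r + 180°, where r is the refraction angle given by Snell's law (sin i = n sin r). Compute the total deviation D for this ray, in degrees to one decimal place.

sin r = sin 70.9° / 1.333 = 0.9449/1.333 = 0.7089; r = 45.14°.
D = 2·70.9° − 4·45.14° + 180° = 141.80° − 180.58° + 180° = 141.22°.

141.2°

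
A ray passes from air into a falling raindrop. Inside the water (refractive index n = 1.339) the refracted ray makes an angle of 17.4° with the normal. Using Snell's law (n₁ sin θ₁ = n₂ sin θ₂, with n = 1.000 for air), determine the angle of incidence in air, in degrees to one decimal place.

Snell: sin θ_i = n · sin θ_r = 1.339 × sin 17.4° = 1.339 × 0.2990 = 0.4004.
θ_i = arcsin(0.4004) = 23.60°.

23.6°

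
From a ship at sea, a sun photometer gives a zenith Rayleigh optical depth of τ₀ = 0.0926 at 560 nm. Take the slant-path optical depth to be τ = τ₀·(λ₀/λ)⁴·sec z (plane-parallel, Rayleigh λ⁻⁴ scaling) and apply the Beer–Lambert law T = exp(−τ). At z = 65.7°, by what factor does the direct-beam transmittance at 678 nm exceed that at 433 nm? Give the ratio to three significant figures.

Airmass: sec 65.7° = 2.4300.
τ(678 nm) = 0.0926 × (560/678)⁴ × 2.4300 = 0.0926 × 0.4654 × 2.4300 = 0.1047.
τ(433 nm) = 0.0926 × (560/433)⁴ × 2.4300 = 0.0926 × 2.7977 × 2.4300 = 0.6295.
T(678)/T(433) = exp(τ_B − τ_A) = exp(0.5248) = 1.6902.

1.69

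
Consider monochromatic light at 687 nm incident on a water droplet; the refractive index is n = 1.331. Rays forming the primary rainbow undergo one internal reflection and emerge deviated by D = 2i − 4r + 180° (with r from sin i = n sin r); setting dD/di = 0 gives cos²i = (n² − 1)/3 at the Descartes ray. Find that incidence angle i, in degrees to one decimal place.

cos²i = (1.331² − 1)/3 = (1.77156 − 1)/3 = 0.25719.
cos i = 0.50714, so i = 59.527°.

59.5°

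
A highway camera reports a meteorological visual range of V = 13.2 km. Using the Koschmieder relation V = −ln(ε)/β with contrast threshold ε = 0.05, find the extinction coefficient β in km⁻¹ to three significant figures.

β = −ln(0.05) / V = 2.996 / 13.2 = 0.2269 km⁻¹.

0.227 km⁻¹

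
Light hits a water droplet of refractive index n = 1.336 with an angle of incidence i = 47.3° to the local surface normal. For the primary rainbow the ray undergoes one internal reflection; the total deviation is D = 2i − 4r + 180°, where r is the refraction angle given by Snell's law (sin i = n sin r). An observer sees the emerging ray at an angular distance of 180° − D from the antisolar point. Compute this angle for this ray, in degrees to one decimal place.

38.9°

sin r = sin 47.3° / 1.336 = 0.7349/1.336 = 0.5501; r = 33.37°.
D = 2·47.3° − 4·33.37° + 180° = 94.60° − 133.49° + 180° = 141.11°.
Angle from antisolar point = 180° − D = 38.89°.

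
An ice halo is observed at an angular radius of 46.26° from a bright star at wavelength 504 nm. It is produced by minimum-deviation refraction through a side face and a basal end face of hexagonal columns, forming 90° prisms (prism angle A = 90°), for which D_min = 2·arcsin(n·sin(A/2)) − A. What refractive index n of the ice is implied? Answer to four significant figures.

1.312

Rearranging: n = sin((D_min + A)/2) / sin(A/2).
(D_min + A)/2 = (46.26° + 90°)/2 = 68.130°.
n = sin 68.130° / sin 45° = 0.9280 / 0.7071 = 1.3124.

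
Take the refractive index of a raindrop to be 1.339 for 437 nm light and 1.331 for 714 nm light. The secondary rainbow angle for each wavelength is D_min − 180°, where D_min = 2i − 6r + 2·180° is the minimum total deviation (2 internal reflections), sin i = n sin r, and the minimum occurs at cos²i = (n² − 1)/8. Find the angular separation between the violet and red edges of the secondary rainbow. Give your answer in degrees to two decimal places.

At 437 nm (n = 1.339): cos²i = 0.09912 → i = 71.650°, r = 45.141°, D_min = 232.451°, rainbow angle = 52.451°.
At 714 nm (n = 1.331): cos²i = 0.09645 → i = 71.907°, r = 45.575°, D_min = 230.365°, rainbow angle = 50.365°.
Angular width = |52.451° − 50.365°| = 2.086°.

2.09°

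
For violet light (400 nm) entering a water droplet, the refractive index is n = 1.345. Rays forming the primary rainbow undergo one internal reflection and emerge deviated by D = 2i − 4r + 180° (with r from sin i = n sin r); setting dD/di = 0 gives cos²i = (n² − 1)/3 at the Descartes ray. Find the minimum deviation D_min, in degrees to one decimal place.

139.6°

cos²i = (1.80902 − 1)/3 = 0.26967; i = arccos(0.51930) = 58.715°.
sin r = sin 58.715°/1.345 = 0.63538; r = 39.448°.
D_min = 2·58.715° − 4·39.448° + 180° = 139.635°.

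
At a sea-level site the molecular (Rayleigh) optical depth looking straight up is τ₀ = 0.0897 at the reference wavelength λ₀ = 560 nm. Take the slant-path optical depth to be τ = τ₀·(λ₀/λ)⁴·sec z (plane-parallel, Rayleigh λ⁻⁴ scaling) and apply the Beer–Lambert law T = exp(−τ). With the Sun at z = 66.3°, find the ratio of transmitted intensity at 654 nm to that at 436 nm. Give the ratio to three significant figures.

Airmass: sec 66.3° = 2.4879.
τ(654 nm) = 0.0897 × (560/654)⁴ × 2.4879 = 0.0897 × 0.5376 × 2.4879 = 0.1200.
τ(436 nm) = 0.0897 × (560/436)⁴ × 2.4879 = 0.0897 × 2.7215 × 2.4879 = 0.6073.
T(654)/T(436) = exp(τ_B − τ_A) = exp(0.4874) = 1.6280.

1.63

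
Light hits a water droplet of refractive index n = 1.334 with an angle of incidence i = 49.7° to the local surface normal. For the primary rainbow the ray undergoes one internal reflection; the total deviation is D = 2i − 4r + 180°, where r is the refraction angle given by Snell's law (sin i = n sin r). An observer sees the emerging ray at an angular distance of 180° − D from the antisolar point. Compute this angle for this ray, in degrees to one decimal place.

40.1°

sin r = sin 49.7° / 1.334 = 0.7627/1.334 = 0.5717; r = 34.87°.
D = 2·49.7° − 4·34.87° + 180° = 99.40° − 139.48° + 180° = 139.92°.
Angle from antisolar point = 180° − D = 40.08°.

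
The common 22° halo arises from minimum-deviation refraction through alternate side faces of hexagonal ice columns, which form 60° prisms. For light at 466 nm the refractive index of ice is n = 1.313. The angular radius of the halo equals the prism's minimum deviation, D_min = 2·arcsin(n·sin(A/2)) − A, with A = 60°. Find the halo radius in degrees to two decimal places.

n·sin(A/2) = 1.313 × sin 30° = 1.313 × 0.5000 = 0.6565.
D_min = 2·arcsin(0.6565) − 60° = 2 × 41.033° − 60° = 22.067°.

22.07°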